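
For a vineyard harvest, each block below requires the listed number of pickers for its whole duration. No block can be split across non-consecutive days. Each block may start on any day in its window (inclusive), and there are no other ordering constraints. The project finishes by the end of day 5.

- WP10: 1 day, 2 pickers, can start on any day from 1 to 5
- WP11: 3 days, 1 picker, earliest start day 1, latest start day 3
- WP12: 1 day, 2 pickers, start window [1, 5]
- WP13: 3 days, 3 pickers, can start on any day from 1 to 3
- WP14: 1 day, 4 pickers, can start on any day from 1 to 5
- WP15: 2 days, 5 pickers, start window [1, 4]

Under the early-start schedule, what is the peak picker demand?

17

Early-start schedule: WP10@1, WP11@1, WP12@1, WP13@1, WP14@1, WP15@1.
Load per day: day 1: 17, day 2: 9, day 3: 4, day 4: 0, day 5: 0.
Peak is 17.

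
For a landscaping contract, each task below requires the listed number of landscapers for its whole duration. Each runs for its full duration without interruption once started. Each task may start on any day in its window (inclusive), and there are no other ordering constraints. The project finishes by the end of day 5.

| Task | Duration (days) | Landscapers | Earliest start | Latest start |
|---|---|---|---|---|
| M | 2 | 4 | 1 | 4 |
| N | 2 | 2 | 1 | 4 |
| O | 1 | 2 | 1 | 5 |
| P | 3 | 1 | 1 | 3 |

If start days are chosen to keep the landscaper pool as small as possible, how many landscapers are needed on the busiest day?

4

Early-start (M@1, N@1, O@1, P@1) gives peak 9: d1:9  d2:7  d3:1  d4:0  d5:0.
Shift N→3, O→5, P→3.
Schedule M@1, N@3, O@5, P@3: d1:4  d2:4  d3:3  d4:3  d5:3 — peak 4.
Total landscaper-days = 17 over 5 days ⇒ peak ≥ ⌈17/5⌉ = 4, so 4 is optimal.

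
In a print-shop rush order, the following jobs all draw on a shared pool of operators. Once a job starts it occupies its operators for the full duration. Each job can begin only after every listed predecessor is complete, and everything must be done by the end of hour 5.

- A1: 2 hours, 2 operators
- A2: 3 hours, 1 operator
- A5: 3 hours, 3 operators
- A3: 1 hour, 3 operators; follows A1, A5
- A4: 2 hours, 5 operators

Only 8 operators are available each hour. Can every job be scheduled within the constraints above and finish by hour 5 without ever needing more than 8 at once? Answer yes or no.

yes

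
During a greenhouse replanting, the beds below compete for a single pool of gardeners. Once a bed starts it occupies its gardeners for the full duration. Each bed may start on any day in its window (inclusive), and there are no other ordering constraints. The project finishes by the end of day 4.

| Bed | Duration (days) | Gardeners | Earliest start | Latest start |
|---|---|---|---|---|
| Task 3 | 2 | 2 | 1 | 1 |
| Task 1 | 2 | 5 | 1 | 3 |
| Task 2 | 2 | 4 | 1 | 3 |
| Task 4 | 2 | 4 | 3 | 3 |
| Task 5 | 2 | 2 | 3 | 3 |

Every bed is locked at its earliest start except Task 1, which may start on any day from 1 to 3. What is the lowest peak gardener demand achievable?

11

Task 1@1: d1:11  d2:11  d3:6  d4:6 → peak 11
Task 1@2: d1:6  d2:11  d3:11  d4:6 → peak 11
Task 1@3: d1:6  d2:6  d3:11  d4:11 → peak 11
Best is Task 1@1, peak 11.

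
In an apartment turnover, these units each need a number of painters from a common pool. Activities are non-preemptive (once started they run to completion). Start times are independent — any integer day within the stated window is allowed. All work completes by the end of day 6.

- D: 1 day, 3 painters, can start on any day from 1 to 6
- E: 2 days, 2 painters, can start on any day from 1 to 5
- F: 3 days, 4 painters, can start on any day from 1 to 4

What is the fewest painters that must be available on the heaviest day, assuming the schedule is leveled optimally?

4

Early-start (D@1, E@1, F@1) gives peak 9: d1:9  d2:6  d3:4  d4:0  d5:0  d6:0.
Shift E→2, F→4.
Schedule D@1, E@2, F@4: d1:3  d2:2  d3:2  d4:4  d5:4  d6:4 — peak 4.
Total painter-days = 19 over 6 days ⇒ peak ≥ ⌈19/6⌉ = 4, so 4 is optimal.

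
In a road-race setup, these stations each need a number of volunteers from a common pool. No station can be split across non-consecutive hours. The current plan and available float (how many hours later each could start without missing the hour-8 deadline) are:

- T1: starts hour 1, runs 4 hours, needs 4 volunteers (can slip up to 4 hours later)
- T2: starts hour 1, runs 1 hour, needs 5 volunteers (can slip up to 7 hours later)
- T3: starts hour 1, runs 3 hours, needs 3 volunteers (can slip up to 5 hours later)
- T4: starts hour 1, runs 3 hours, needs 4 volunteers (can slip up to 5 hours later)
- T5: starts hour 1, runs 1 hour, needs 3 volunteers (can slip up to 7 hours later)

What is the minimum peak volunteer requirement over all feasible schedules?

Early-start (T1@1, T2@1, T3@1, T4@1, T5@1) gives peak 19: h1:19  h2:11  h3:11  h4:4  h5:0  h6:0  h7:0  h8:0.
Shift T2→5, T4→6, T5→4.
Schedule T1@1, T2@5, T3@1, T4@6, T5@4: h1:7  h2:7  h3:7  h4:7  h5:5  h6:4  h7:4  h8:4 — peak 7.

7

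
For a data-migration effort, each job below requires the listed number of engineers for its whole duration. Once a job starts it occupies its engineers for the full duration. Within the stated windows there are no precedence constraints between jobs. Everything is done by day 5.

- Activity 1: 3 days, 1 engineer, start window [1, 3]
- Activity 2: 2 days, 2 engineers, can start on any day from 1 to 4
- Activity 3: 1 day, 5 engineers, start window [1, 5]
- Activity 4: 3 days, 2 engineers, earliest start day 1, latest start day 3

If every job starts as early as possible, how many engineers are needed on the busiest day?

Early-start schedule: Activity 1@1, Activity 2@1, Activity 3@1, Activity 4@1.
Load per day: day 1: 10, day 2: 5, day 3: 3, day 4: 0, day 5: 0.
Peak is 10.

10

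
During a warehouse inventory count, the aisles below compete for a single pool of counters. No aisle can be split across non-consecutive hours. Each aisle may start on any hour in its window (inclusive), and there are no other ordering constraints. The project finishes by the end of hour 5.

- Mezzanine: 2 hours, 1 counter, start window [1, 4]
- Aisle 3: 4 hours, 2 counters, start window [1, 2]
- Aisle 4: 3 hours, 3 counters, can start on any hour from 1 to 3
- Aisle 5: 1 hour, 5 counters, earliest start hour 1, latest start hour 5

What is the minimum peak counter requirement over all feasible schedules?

6

Early-start (Mezzanine@1, Aisle 3@1, Aisle 4@1, Aisle 5@1) gives peak 11: h1:11  h2:6  h3:5  h4:2  h5:0.
Shift Aisle 5→5.
Schedule Mezzanine@1, Aisle 3@1, Aisle 4@1, Aisle 5@5: h1:6  h2:6  h3:5  h4:2  h5:5 — peak 6.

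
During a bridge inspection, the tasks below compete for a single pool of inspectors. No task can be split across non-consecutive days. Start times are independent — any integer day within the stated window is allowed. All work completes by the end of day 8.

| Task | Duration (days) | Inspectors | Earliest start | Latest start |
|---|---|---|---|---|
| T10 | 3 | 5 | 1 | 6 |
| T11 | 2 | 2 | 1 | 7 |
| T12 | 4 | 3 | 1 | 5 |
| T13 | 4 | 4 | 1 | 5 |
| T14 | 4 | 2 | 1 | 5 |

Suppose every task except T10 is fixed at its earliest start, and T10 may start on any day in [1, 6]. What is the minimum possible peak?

11

T10@1: d1:16  d2:16  d3:14  d4:9  d5:0  d6:0  d7:0  d8:0 → peak 16
T10@2: d1:11  d2:16  d3:14  d4:14  d5:0  d6:0  d7:0  d8:0 → peak 16
T10@3: d1:11  d2:11  d3:14  d4:14  d5:5  d6:0  d7:0  d8:0 → peak 14
T10@4: d1:11  d2:11  d3:9  d4:14  d5:5  d6:5  d7:0  d8:0 → peak 14
T10@5: d1:11  d2:11  d3:9  d4:9  d5:5  d6:5  d7:5  d8:0 → peak 11
T10@6: d1:11  d2:11  d3:9  d4:9  d5:0  d6:5  d7:5  d8:5 → peak 11
Best is T10@5, peak 11.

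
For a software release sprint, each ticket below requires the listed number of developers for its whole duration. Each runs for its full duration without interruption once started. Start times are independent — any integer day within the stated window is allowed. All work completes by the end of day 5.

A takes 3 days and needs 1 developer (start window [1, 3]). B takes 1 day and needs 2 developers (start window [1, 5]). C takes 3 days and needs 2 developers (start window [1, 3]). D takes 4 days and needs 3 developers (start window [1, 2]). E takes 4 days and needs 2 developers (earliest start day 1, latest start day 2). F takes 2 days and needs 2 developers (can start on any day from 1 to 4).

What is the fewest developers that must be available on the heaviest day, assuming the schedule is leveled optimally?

Early-start (A@1, B@1, C@1, D@1, E@1, F@1) gives peak 12: d1:12  d2:10  d3:8  d4:5  d5:0.
Shift E→2, F→4.
Schedule A@1, B@1, C@1, D@1, E@2, F@4: d1:8  d2:8  d3:8  d4:7  d5:4 — peak 8.

8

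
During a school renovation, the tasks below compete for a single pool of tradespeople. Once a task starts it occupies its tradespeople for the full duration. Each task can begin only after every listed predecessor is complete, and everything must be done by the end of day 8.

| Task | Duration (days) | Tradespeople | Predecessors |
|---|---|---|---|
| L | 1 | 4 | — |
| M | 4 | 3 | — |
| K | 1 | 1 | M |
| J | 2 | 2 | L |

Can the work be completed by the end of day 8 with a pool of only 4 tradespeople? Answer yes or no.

yes

Schedule L@1, M@2, K@6, J@6: d1:4  d2:3  d3:3  d4:3  d5:3  d6:3  d7:2  d8:0 — peak 4 ≤ 4.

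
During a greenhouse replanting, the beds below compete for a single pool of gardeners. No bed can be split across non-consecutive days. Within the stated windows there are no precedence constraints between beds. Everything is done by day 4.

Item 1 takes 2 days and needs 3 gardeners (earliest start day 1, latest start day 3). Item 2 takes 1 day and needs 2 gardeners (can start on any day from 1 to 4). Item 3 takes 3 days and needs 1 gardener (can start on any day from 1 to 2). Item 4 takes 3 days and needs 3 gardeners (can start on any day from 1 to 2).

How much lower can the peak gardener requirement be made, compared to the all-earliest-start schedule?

2

Early-start peak: d1:9  d2:7  d3:4  d4:0 ⇒ 9.
Leveled (Item 1@1, Item 2@1, Item 3@1, Item 4@2): d1:6  d2:7  d3:4  d4:3 ⇒ 7.
Reduction 9 − 7 = 2.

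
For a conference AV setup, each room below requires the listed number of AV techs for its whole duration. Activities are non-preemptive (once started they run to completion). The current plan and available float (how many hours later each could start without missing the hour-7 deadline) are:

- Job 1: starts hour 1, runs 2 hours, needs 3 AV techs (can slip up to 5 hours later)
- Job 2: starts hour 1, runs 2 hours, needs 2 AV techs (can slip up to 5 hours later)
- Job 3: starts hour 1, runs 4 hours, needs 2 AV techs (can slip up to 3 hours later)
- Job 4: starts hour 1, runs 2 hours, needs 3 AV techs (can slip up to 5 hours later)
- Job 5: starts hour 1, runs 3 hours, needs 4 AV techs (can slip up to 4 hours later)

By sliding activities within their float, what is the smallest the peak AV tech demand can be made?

Early-start (Job 1@1, Job 2@1, Job 3@1, Job 4@1, Job 5@1) gives peak 14: h1:14  h2:14  h3:6  h4:2  h5:0  h6:0  h7:0.
Shift Job 3→3, Job 4→3, Job 5→5.
Schedule Job 1@1, Job 2@1, Job 3@3, Job 4@3, Job 5@5: h1:5  h2:5  h3:5  h4:5  h5:6  h6:6  h7:4 — peak 6.
Total AV tech-hours = 36 over 7 hours ⇒ peak ≥ ⌈36/7⌉ = 6, so 6 is optimal.

6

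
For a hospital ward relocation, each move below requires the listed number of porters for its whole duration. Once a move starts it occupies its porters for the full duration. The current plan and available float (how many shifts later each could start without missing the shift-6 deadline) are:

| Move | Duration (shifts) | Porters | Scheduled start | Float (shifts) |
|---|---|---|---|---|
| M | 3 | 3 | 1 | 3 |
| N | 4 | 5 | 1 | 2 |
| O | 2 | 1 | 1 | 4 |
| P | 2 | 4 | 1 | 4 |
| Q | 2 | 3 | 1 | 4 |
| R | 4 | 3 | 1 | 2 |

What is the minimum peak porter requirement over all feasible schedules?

Early-start (M@1, N@1, O@1, P@1, Q@1, R@1) gives peak 19: s1:19  s2:19  s3:11  s4:8  s5:0  s6:0.
Shift P→5, Q→4, R→3.
Schedule M@1, N@1, O@1, P@5, Q@4, R@3: s1:9  s2:9  s3:11  s4:11  s5:10  s6:7 — peak 11.

11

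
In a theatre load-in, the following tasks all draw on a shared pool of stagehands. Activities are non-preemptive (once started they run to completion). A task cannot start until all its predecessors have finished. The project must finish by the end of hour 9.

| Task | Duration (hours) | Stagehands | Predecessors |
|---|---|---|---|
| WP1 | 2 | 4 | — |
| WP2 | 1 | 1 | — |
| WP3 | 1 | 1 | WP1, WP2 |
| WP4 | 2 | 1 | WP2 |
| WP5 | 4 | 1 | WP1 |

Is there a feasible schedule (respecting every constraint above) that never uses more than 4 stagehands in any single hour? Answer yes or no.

yes

Schedule WP1@1, WP2@3, WP3@4, WP4@4, WP5@3: h1:4  h2:4  h3:2  h4:3  h5:2  h6:1  h7:0  h8:0  h9:0 — peak 4 ≤ 4.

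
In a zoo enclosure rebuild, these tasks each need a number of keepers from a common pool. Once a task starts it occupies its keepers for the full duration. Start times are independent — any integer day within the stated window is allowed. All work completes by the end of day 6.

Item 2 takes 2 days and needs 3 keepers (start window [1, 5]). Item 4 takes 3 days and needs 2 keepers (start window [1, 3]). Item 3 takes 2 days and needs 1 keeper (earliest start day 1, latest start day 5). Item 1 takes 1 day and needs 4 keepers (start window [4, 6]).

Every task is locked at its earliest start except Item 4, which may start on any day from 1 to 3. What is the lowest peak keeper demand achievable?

6

Item 4@1: d1:6  d2:6  d3:2  d4:4  d5:0  d6:0 → peak 6
Item 4@2: d1:4  d2:6  d3:2  d4:6  d5:0  d6:0 → peak 6
Item 4@3: d1:4  d2:4  d3:2  d4:6  d5:2  d6:0 → peak 6
Best is Item 4@1, peak 6.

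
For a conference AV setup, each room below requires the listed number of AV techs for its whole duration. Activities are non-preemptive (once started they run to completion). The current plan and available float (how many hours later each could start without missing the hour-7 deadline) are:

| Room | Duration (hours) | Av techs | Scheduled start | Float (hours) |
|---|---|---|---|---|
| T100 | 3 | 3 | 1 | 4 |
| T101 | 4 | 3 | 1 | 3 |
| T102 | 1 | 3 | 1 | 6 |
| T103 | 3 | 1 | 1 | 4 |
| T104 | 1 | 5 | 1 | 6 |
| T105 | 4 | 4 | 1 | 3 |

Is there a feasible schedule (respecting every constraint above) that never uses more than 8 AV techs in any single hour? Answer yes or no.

Schedule T100@1, T101@2, T102@6, T103@2, T104@1, T105@4: h1:8  h2:7  h3:7  h4:8  h5:7  h6:7  h7:4 — peak 8 ≤ 8.

yes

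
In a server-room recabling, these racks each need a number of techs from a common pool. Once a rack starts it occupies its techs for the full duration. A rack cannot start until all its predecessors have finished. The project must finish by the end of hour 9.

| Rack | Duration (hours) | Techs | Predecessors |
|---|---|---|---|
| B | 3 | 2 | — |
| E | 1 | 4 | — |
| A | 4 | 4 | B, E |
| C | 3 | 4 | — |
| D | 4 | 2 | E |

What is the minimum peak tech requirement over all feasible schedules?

6

Early-start (B@1, E@1, A@4, C@1, D@2) gives peak 10: h1:10  h2:8  h3:8  h4:6  h5:6  h6:4  h7:4  h8:0  h9:0.
Shift A→5, C→2, D→4.
Schedule B@1, E@1, A@5, C@2, D@4: h1:6  h2:6  h3:6  h4:6  h5:6  h6:6  h7:6  h8:4  h9:0 — peak 6.
Total tech-hours = 46 over 9 hours ⇒ peak ≥ ⌈46/9⌉ = 6, so 6 is optimal.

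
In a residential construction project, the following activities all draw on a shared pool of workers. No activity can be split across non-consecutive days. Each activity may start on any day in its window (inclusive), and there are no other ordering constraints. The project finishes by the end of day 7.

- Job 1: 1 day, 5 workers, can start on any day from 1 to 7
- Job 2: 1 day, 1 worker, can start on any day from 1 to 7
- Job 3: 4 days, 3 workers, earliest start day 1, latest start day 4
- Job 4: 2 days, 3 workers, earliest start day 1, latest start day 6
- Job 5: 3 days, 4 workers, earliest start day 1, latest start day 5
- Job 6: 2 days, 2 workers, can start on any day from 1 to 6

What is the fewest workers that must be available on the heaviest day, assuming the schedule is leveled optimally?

7

Early-start (Job 1@1, Job 2@1, Job 3@1, Job 4@1, Job 5@1, Job 6@1) gives peak 18: d1:18  d2:12  d3:7  d4:3  d5:0  d6:0  d7:0.
Shift Job 3→2, Job 4→2, Job 5→4, Job 6→6.
Schedule Job 1@1, Job 2@1, Job 3@2, Job 4@2, Job 5@4, Job 6@6: d1:6  d2:6  d3:6  d4:7  d5:7  d6:6  d7:2 — peak 7.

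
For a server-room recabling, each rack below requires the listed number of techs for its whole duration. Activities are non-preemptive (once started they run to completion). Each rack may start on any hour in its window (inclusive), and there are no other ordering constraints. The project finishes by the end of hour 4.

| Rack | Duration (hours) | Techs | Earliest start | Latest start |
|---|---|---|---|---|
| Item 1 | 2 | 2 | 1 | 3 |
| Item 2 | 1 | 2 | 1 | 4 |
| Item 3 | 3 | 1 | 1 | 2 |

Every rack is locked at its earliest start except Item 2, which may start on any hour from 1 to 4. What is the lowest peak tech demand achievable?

Item 2@1: h1:5  h2:3  h3:1  h4:0 → peak 5
Item 2@2: h1:3  h2:5  h3:1  h4:0 → peak 5
Item 2@3: h1:3  h2:3  h3:3  h4:0 → peak 3
Item 2@4: h1:3  h2:3  h3:1  h4:2 → peak 3
Best is Item 2@3, peak 3.

3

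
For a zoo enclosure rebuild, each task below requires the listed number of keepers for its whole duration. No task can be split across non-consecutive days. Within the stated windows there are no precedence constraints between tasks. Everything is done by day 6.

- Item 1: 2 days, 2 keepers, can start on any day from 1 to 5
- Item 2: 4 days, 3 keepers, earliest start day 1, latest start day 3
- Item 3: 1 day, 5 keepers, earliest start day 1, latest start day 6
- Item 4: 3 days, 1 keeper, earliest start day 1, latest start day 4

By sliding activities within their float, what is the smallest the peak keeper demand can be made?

Early-start (Item 1@1, Item 2@1, Item 3@1, Item 4@1) gives peak 11: d1:11  d2:6  d3:4  d4:3  d5:0  d6:0.
Shift Item 3→6, Item 4→3.
Schedule Item 1@1, Item 2@1, Item 3@6, Item 4@3: d1:5  d2:5  d3:4  d4:4  d5:1  d6:5 — peak 5.

5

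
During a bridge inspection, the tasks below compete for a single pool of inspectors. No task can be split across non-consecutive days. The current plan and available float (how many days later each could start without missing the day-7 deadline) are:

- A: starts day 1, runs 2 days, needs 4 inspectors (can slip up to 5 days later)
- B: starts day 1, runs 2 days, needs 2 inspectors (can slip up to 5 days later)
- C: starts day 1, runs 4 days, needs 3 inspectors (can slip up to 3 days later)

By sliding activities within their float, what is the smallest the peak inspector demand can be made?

Early-start (A@1, B@1, C@1) gives peak 9: d1:9  d2:9  d3:3  d4:3  d5:0  d6:0  d7:0.
Shift B→3, C→3.
Schedule A@1, B@3, C@3: d1:4  d2:4  d3:5  d4:5  d5:3  d6:3  d7:0 — peak 5.

5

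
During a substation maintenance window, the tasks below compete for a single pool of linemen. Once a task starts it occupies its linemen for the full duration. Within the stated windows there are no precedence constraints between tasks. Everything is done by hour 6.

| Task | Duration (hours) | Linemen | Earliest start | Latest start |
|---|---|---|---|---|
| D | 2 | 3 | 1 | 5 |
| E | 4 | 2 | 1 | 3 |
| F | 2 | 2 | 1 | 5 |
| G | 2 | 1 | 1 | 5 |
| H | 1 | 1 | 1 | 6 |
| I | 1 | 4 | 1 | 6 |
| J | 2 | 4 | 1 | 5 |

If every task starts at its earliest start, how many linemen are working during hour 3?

2

At early start, hour 3 has: E.
Demand: 2 = 2.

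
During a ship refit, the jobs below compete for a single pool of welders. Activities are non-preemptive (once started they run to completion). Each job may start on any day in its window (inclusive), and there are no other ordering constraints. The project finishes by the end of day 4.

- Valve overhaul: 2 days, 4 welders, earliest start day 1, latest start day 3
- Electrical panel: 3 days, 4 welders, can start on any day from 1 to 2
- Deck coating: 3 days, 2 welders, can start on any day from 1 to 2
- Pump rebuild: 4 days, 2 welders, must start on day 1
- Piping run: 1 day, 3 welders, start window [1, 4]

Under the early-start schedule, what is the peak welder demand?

Early-start schedule: Valve overhaul@1, Electrical panel@1, Deck coating@1, Pump rebuild@1, Piping run@1.
Load per day: day 1: 15, day 2: 12, day 3: 8, day 4: 2.
Peak is 15.

15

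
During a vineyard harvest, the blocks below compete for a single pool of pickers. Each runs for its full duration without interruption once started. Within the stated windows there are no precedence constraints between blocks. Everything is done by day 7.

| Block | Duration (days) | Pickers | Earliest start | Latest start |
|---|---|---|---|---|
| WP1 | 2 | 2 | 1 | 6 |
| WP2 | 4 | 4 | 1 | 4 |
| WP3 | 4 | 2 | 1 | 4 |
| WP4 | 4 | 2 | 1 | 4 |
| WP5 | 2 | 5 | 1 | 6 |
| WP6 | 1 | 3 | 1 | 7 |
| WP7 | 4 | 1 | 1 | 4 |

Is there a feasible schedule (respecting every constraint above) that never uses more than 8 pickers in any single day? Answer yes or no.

no

The minimum achievable peak is 9; 8 < 9, so no feasible schedule stays within the cap.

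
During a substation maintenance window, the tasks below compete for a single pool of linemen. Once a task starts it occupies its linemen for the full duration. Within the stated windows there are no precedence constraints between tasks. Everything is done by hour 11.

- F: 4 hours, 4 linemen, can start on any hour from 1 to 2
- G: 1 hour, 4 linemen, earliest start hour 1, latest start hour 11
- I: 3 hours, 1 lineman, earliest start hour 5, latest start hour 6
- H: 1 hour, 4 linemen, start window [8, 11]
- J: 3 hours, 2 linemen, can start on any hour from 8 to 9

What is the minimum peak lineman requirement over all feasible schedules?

Early-start (F@1, G@1, I@5, H@8, J@8) gives peak 8: h1:8  h2:4  h3:4  h4:4  h5:1  h6:1  h7:1  h8:6  h9:2  h10:2  h11:0.
Shift G→5, I→6, H→11.
Schedule F@1, G@5, I@6, H@11, J@8: h1:4  h2:4  h3:4  h4:4  h5:4  h6:1  h7:1  h8:3  h9:2  h10:2  h11:4 — peak 4.

4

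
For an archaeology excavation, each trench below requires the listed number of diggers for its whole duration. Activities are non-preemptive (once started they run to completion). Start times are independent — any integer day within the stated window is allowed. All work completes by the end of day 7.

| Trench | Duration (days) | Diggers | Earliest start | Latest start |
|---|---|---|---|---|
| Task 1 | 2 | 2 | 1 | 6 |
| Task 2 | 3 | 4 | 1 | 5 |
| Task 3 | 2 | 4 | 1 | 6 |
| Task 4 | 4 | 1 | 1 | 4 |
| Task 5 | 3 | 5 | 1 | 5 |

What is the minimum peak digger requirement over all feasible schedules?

8

Early-start (Task 1@1, Task 2@1, Task 3@1, Task 4@1, Task 5@1) gives peak 16: d1:16  d2:16  d3:10  d4:1  d5:0  d6:0  d7:0.
Shift Task 3→3, Task 4→4, Task 5→5.
Schedule Task 1@1, Task 2@1, Task 3@3, Task 4@4, Task 5@5: d1:6  d2:6  d3:8  d4:5  d5:6  d6:6  d7:6 — peak 8.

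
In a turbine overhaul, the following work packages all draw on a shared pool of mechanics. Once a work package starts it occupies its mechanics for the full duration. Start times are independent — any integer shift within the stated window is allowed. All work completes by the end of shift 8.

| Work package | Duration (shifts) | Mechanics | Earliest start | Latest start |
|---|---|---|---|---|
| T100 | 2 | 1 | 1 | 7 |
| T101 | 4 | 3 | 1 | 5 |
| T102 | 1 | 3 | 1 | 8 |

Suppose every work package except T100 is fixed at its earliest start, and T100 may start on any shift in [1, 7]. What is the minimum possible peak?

T100@1: s1:7  s2:4  s3:3  s4:3  s5:0  s6:0  s7:0  s8:0 → peak 7
T100@2: s1:6  s2:4  s3:4  s4:3  s5:0  s6:0  s7:0  s8:0 → peak 6
T100@3: s1:6  s2:3  s3:4  s4:4  s5:0  s6:0  s7:0  s8:0 → peak 6
T100@4: s1:6  s2:3  s3:3  s4:4  s5:1  s6:0  s7:0  s8:0 → peak 6
T100@5: s1:6  s2:3  s3:3  s4:3  s5:1  s6:1  s7:0  s8:0 → peak 6
T100@6: s1:6  s2:3  s3:3  s4:3  s5:0  s6:1  s7:1  s8:0 → peak 6
T100@7: s1:6  s2:3  s3:3  s4:3  s5:0  s6:0  s7:1  s8:1 → peak 6
Best is T100@2, peak 6.

6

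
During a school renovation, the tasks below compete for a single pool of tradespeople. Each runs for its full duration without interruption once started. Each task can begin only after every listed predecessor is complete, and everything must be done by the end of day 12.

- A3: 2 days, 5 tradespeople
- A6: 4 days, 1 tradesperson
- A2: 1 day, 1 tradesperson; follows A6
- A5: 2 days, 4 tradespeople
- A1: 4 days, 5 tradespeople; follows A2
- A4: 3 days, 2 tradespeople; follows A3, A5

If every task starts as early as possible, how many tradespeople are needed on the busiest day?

Early-start schedule: A3@1, A6@1, A2@5, A5@1, A1@6, A4@3.
Load per day: day 1: 10, day 2: 10, day 3: 3, day 4: 3, day 5: 3, day 6: 5, day 7: 5, day 8: 5, day 9: 5, day 10: 0, day 11: 0, day 12: 0.
Peak is 10.

10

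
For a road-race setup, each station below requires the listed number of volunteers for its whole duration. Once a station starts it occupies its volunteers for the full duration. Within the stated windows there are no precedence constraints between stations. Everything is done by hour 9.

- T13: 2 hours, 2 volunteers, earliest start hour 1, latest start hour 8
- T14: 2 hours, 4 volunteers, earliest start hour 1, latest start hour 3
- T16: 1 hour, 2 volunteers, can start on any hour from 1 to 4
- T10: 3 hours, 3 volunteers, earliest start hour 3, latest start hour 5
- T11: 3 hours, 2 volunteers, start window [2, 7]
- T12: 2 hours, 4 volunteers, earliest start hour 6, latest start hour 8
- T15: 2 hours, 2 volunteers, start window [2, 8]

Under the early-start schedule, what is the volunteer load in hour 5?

At early start, hour 5 has: T10.
Demand: 3 = 3.

3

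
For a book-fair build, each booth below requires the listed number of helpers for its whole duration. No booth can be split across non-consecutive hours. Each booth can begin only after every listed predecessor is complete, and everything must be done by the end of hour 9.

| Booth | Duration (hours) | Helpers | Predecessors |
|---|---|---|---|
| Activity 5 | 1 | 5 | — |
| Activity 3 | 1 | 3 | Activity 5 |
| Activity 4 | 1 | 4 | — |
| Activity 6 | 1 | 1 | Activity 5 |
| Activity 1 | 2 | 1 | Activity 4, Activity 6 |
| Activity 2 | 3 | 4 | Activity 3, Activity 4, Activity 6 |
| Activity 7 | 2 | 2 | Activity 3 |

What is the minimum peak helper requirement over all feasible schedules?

5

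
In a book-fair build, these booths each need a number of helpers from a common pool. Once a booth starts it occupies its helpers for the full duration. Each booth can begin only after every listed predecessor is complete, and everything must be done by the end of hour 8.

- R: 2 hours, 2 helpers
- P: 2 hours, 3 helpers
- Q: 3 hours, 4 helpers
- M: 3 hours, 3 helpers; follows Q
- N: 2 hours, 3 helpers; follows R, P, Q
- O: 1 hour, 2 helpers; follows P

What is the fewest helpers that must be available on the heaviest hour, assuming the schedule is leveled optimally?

6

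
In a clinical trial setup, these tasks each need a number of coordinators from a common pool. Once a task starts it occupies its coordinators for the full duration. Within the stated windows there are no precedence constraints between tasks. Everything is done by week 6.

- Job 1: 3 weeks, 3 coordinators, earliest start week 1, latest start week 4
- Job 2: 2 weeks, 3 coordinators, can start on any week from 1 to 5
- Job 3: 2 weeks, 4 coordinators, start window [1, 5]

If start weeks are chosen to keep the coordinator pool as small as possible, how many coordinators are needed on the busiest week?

Early-start (Job 1@1, Job 2@1, Job 3@1) gives peak 10: w1:10  w2:10  w3:3  w4:0  w5:0  w6:0.
Shift Job 3→4.
Schedule Job 1@1, Job 2@1, Job 3@4: w1:6  w2:6  w3:3  w4:4  w5:4  w6:0 — peak 6.

6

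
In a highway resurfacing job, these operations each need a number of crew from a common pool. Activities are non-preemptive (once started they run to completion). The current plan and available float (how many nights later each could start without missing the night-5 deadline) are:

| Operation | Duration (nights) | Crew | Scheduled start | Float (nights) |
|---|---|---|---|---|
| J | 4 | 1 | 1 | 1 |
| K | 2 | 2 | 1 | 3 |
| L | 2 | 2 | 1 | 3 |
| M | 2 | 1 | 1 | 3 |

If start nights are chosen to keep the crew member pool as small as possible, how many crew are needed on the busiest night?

Early-start (J@1, K@1, L@1, M@1) gives peak 6: n1:6  n2:6  n3:1  n4:1  n5:0.
Shift L→3.
Schedule J@1, K@1, L@3, M@1: n1:4  n2:4  n3:3  n4:3  n5:0 — peak 4.

4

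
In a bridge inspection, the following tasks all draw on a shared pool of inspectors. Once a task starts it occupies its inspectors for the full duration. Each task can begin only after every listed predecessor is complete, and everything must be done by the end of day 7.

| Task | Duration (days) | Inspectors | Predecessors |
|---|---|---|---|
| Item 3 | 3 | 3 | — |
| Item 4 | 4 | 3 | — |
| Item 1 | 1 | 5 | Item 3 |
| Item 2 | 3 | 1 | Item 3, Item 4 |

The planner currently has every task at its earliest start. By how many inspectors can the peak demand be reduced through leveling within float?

Early-start peak: d1:6  d2:6  d3:6  d4:8  d5:1  d6:1  d7:1 ⇒ 8.
Leveled (Item 3@1, Item 4@1, Item 1@5, Item 2@5): d1:6  d2:6  d3:6  d4:3  d5:6  d6:1  d7:1 ⇒ 6.
Reduction 8 − 6 = 2.

2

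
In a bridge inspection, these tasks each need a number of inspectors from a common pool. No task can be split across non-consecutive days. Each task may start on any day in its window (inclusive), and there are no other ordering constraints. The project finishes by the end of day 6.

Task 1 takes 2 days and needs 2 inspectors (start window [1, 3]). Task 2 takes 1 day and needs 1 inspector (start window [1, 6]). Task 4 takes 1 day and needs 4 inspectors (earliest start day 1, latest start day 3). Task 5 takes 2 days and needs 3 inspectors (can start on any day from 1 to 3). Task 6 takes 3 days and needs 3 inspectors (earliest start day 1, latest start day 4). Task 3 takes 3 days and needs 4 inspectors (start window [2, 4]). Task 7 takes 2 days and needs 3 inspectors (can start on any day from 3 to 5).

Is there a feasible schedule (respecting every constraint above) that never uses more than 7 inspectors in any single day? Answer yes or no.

no

The minimum achievable peak is 8; 7 < 8, so no feasible schedule stays within the cap.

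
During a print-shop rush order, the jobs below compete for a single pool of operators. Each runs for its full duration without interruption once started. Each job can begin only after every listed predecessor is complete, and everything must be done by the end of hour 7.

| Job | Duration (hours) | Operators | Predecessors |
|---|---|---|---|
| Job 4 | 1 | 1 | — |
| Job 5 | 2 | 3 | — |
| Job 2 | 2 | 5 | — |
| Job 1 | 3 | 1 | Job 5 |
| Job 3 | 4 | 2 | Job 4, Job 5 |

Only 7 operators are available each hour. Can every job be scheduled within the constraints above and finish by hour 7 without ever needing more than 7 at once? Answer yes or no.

yes

Schedule Job 4@1, Job 5@1, Job 2@3, Job 1@5, Job 3@3: h1:4  h2:3  h3:7  h4:7  h5:3  h6:3  h7:1 — peak 7 ≤ 7.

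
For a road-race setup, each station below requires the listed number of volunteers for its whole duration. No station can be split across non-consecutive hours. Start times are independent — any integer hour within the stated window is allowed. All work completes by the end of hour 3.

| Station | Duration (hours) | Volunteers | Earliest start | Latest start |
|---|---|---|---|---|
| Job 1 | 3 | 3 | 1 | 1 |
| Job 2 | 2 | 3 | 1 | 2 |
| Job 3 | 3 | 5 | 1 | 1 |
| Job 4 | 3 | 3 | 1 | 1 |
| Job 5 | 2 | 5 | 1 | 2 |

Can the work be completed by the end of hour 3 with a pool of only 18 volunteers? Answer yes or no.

no

The minimum achievable peak is 19; 18 < 19, so no feasible schedule stays within the cap.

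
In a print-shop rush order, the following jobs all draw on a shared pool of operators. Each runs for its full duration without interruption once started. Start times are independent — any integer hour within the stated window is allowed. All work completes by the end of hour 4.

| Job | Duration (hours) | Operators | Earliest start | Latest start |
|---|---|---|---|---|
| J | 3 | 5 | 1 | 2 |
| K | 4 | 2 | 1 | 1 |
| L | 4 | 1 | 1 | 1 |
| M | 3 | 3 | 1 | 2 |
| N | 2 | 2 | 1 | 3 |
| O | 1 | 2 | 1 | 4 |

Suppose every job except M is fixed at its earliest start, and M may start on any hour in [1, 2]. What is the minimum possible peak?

M@1: h1:15  h2:13  h3:11  h4:3 → peak 15
M@2: h1:12  h2:13  h3:11  h4:6 → peak 13
Best is M@2, peak 13.

13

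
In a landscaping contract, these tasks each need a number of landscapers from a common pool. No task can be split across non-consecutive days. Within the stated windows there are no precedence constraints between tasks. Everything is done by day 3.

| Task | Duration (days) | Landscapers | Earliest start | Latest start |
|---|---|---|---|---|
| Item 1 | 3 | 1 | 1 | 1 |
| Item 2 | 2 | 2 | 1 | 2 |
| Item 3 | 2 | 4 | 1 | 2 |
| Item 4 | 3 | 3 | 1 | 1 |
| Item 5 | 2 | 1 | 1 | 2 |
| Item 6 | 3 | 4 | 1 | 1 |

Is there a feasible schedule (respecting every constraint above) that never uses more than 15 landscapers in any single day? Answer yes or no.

Schedule Item 1@1, Item 2@1, Item 3@1, Item 4@1, Item 5@1, Item 6@1: d1:15  d2:15  d3:8 — peak 15 ≤ 15.

yes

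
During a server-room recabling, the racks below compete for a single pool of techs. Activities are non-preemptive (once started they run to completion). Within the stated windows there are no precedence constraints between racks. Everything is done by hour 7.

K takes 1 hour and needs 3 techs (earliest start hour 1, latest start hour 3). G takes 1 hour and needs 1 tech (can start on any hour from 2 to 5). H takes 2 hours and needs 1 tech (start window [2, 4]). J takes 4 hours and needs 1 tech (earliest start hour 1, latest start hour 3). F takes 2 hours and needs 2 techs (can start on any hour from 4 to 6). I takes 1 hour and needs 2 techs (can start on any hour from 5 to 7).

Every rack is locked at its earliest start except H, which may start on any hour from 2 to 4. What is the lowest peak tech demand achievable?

4

H@2: h1:4  h2:3  h3:2  h4:3  h5:4  h6:0  h7:0 → peak 4
H@3: h1:4  h2:2  h3:2  h4:4  h5:4  h6:0  h7:0 → peak 4
H@4: h1:4  h2:2  h3:1  h4:4  h5:5  h6:0  h7:0 → peak 5
Best is H@2, peak 4.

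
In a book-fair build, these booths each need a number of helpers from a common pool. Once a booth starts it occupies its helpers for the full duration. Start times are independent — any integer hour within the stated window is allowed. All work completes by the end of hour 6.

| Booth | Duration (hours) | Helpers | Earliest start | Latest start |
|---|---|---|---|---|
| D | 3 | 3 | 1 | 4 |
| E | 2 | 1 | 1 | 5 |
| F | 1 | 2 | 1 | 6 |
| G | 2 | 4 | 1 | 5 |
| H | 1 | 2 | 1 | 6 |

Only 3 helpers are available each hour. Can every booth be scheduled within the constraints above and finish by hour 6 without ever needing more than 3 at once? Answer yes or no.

no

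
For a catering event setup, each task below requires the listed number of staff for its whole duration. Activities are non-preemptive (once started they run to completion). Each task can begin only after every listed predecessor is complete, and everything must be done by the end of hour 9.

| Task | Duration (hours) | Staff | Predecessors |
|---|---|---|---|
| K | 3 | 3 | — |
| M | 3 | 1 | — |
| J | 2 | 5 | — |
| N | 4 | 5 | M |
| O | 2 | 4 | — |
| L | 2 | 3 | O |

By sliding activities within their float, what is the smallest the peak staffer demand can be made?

8

Early-start (K@1, M@1, J@1, N@4, O@1, L@3) gives peak 13: h1:13  h2:13  h3:7  h4:8  h5:5  h6:5  h7:5  h8:0  h9:0.
Shift J→4, N→6.
Schedule K@1, M@1, J@4, N@6, O@1, L@3: h1:8  h2:8  h3:7  h4:8  h5:5  h6:5  h7:5  h8:5  h9:5 — peak 8.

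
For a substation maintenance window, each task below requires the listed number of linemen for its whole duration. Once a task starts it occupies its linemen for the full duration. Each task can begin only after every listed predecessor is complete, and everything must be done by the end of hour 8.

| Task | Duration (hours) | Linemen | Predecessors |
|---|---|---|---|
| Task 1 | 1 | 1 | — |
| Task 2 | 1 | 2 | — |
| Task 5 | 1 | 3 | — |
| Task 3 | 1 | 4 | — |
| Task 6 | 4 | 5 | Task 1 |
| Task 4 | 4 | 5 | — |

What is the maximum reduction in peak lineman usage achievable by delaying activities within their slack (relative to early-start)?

6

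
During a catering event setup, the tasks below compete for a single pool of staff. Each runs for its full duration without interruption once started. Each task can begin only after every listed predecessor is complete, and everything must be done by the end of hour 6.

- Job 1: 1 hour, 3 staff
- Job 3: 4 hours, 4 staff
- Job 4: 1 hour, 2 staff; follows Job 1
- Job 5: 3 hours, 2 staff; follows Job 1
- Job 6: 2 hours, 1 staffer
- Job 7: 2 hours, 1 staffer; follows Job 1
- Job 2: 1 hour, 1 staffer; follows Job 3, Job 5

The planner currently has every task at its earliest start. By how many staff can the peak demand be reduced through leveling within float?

Early-start peak: h1:8  h2:10  h3:7  h4:6  h5:1  h6:0 ⇒ 10.
Leveled (Job 1@1, Job 3@2, Job 4@6, Job 5@2, Job 6@5, Job 7@5, Job 2@6): h1:3  h2:6  h3:6  h4:6  h5:6  h6:5 ⇒ 6.
Reduction 10 − 6 = 4.

4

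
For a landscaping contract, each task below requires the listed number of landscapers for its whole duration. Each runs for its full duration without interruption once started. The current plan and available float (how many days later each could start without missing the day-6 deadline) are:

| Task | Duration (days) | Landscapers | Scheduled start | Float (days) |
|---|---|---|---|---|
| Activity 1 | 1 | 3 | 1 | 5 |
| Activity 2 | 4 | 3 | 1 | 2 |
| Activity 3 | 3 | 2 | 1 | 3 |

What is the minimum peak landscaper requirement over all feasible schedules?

Early-start (Activity 1@1, Activity 2@1, Activity 3@1) gives peak 8: d1:8  d2:5  d3:5  d4:3  d5:0  d6:0.
Shift Activity 2→2.
Schedule Activity 1@1, Activity 2@2, Activity 3@1: d1:5  d2:5  d3:5  d4:3  d5:3  d6:0 — peak 5.

5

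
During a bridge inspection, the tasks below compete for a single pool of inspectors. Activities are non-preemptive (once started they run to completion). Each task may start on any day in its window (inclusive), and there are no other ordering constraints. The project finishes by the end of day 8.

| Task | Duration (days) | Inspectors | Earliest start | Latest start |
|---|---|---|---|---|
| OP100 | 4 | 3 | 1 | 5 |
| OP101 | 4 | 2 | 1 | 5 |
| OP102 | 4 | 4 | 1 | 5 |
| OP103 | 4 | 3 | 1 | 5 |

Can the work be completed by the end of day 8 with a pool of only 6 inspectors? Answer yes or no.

yes

Schedule OP100@1, OP101@5, OP102@5, OP103@1: d1:6  d2:6  d3:6  d4:6  d5:6  d6:6  d7:6  d8:6 — peak 6 ≤ 6.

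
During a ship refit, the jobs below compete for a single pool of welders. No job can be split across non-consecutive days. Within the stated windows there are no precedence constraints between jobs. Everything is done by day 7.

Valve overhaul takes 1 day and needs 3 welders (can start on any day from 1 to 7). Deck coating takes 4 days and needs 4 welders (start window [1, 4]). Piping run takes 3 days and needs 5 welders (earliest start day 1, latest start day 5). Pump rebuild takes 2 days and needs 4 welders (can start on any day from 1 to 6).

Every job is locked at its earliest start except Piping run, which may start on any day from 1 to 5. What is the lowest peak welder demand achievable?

Piping run@1: d1:16  d2:13  d3:9  d4:4  d5:0  d6:0  d7:0 → peak 16
Piping run@2: d1:11  d2:13  d3:9  d4:9  d5:0  d6:0  d7:0 → peak 13
Piping run@3: d1:11  d2:8  d3:9  d4:9  d5:5  d6:0  d7:0 → peak 11
Piping run@4: d1:11  d2:8  d3:4  d4:9  d5:5  d6:5  d7:0 → peak 11
Piping run@5: d1:11  d2:8  d3:4  d4:4  d5:5  d6:5  d7:5 → peak 11
Best is Piping run@3, peak 11.

11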